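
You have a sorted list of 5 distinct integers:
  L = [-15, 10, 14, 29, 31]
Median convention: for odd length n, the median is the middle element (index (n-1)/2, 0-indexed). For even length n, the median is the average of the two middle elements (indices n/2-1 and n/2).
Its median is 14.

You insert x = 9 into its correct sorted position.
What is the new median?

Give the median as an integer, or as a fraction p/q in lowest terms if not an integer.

Answer: 12

Derivation:
Old list (sorted, length 5): [-15, 10, 14, 29, 31]
Old median = 14
Insert x = 9
Old length odd (5). Middle was index 2 = 14.
New length even (6). New median = avg of two middle elements.
x = 9: 1 elements are < x, 4 elements are > x.
New sorted list: [-15, 9, 10, 14, 29, 31]
New median = 12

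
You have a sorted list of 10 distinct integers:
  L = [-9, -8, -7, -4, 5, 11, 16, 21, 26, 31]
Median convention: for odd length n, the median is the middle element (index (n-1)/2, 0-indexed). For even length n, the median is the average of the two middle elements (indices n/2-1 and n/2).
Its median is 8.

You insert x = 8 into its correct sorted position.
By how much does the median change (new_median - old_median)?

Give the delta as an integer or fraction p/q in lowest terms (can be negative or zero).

Old median = 8
After inserting x = 8: new sorted = [-9, -8, -7, -4, 5, 8, 11, 16, 21, 26, 31]
New median = 8
Delta = 8 - 8 = 0

Answer: 0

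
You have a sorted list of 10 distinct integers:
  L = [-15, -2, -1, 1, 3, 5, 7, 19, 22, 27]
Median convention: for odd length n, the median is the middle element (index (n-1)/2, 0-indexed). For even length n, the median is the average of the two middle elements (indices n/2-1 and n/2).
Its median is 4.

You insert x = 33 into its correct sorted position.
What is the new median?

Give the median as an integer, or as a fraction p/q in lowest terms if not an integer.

Answer: 5

Derivation:
Old list (sorted, length 10): [-15, -2, -1, 1, 3, 5, 7, 19, 22, 27]
Old median = 4
Insert x = 33
Old length even (10). Middle pair: indices 4,5 = 3,5.
New length odd (11). New median = single middle element.
x = 33: 10 elements are < x, 0 elements are > x.
New sorted list: [-15, -2, -1, 1, 3, 5, 7, 19, 22, 27, 33]
New median = 5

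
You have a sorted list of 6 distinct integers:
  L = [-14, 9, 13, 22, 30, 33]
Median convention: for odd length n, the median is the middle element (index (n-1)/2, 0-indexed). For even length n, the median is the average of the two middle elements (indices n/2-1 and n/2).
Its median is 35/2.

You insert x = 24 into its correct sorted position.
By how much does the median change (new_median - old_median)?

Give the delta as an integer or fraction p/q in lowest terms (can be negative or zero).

Answer: 9/2

Derivation:
Old median = 35/2
After inserting x = 24: new sorted = [-14, 9, 13, 22, 24, 30, 33]
New median = 22
Delta = 22 - 35/2 = 9/2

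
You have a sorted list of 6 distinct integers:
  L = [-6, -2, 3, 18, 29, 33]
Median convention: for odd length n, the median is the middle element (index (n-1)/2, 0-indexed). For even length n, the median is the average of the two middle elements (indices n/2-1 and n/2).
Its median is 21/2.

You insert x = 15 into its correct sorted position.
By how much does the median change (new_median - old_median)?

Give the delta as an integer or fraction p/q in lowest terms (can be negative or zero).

Answer: 9/2

Derivation:
Old median = 21/2
After inserting x = 15: new sorted = [-6, -2, 3, 15, 18, 29, 33]
New median = 15
Delta = 15 - 21/2 = 9/2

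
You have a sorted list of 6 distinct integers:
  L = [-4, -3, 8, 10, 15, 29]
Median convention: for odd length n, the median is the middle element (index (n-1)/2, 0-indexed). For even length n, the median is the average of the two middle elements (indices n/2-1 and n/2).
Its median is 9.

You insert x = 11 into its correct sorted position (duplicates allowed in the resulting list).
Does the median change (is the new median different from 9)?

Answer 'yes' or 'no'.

Answer: yes

Derivation:
Old median = 9
Insert x = 11
New median = 10
Changed? yes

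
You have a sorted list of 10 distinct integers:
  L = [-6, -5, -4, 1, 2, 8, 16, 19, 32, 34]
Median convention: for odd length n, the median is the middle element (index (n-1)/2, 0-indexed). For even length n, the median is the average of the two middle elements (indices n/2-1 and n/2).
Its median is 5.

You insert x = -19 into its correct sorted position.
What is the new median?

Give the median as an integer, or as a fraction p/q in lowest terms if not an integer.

Old list (sorted, length 10): [-6, -5, -4, 1, 2, 8, 16, 19, 32, 34]
Old median = 5
Insert x = -19
Old length even (10). Middle pair: indices 4,5 = 2,8.
New length odd (11). New median = single middle element.
x = -19: 0 elements are < x, 10 elements are > x.
New sorted list: [-19, -6, -5, -4, 1, 2, 8, 16, 19, 32, 34]
New median = 2

Answer: 2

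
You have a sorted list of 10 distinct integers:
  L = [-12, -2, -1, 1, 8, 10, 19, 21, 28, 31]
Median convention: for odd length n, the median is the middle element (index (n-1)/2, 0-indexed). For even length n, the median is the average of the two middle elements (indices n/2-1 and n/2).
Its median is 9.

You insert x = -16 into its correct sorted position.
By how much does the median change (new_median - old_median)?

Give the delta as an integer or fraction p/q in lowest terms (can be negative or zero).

Answer: -1

Derivation:
Old median = 9
After inserting x = -16: new sorted = [-16, -12, -2, -1, 1, 8, 10, 19, 21, 28, 31]
New median = 8
Delta = 8 - 9 = -1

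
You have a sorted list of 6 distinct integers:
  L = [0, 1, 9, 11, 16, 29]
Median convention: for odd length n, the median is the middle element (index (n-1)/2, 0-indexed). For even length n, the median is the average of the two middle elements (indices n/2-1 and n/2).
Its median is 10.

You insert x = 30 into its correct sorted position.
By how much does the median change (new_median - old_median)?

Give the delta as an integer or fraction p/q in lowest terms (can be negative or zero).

Old median = 10
After inserting x = 30: new sorted = [0, 1, 9, 11, 16, 29, 30]
New median = 11
Delta = 11 - 10 = 1

Answer: 1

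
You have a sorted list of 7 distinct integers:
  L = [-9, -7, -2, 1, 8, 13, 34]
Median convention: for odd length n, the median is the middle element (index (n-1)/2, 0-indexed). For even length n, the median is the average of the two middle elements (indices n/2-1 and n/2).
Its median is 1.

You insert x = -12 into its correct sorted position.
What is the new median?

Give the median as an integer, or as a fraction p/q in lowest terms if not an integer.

Old list (sorted, length 7): [-9, -7, -2, 1, 8, 13, 34]
Old median = 1
Insert x = -12
Old length odd (7). Middle was index 3 = 1.
New length even (8). New median = avg of two middle elements.
x = -12: 0 elements are < x, 7 elements are > x.
New sorted list: [-12, -9, -7, -2, 1, 8, 13, 34]
New median = -1/2

Answer: -1/2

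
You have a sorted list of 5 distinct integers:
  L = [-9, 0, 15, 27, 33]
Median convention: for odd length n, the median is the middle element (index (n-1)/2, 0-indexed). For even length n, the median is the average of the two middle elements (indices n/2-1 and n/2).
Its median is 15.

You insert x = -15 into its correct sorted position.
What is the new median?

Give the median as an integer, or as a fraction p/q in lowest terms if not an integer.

Old list (sorted, length 5): [-9, 0, 15, 27, 33]
Old median = 15
Insert x = -15
Old length odd (5). Middle was index 2 = 15.
New length even (6). New median = avg of two middle elements.
x = -15: 0 elements are < x, 5 elements are > x.
New sorted list: [-15, -9, 0, 15, 27, 33]
New median = 15/2

Answer: 15/2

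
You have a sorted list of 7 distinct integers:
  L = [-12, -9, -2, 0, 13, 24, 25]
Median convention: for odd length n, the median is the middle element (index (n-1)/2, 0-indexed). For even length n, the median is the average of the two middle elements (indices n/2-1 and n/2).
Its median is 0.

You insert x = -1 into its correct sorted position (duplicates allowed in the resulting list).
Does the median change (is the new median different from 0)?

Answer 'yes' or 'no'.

Answer: yes

Derivation:
Old median = 0
Insert x = -1
New median = -1/2
Changed? yes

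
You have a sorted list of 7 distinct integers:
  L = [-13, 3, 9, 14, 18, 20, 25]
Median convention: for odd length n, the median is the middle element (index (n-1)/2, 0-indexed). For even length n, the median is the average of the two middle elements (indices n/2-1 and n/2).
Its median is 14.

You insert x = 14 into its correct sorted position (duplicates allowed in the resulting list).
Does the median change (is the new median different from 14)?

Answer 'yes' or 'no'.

Old median = 14
Insert x = 14
New median = 14
Changed? no

Answer: no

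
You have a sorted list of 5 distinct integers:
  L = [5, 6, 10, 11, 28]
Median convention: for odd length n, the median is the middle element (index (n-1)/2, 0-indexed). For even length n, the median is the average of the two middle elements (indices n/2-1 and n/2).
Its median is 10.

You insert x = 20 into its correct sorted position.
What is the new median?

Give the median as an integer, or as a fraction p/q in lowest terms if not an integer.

Answer: 21/2

Derivation:
Old list (sorted, length 5): [5, 6, 10, 11, 28]
Old median = 10
Insert x = 20
Old length odd (5). Middle was index 2 = 10.
New length even (6). New median = avg of two middle elements.
x = 20: 4 elements are < x, 1 elements are > x.
New sorted list: [5, 6, 10, 11, 20, 28]
New median = 21/2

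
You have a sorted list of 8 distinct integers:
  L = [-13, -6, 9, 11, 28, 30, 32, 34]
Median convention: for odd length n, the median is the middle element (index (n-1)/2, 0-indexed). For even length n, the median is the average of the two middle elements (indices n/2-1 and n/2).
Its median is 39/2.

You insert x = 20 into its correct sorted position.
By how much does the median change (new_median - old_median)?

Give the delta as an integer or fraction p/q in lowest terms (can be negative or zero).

Old median = 39/2
After inserting x = 20: new sorted = [-13, -6, 9, 11, 20, 28, 30, 32, 34]
New median = 20
Delta = 20 - 39/2 = 1/2

Answer: 1/2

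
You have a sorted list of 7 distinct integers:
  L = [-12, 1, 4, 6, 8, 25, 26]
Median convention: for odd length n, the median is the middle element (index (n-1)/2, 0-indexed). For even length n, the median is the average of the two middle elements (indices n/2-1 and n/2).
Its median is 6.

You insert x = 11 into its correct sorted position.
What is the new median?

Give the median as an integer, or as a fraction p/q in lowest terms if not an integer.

Old list (sorted, length 7): [-12, 1, 4, 6, 8, 25, 26]
Old median = 6
Insert x = 11
Old length odd (7). Middle was index 3 = 6.
New length even (8). New median = avg of two middle elements.
x = 11: 5 elements are < x, 2 elements are > x.
New sorted list: [-12, 1, 4, 6, 8, 11, 25, 26]
New median = 7

Answer: 7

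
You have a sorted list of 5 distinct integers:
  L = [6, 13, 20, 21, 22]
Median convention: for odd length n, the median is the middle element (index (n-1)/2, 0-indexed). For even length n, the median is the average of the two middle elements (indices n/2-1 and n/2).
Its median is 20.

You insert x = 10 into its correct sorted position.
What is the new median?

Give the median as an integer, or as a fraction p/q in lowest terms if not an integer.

Answer: 33/2

Derivation:
Old list (sorted, length 5): [6, 13, 20, 21, 22]
Old median = 20
Insert x = 10
Old length odd (5). Middle was index 2 = 20.
New length even (6). New median = avg of two middle elements.
x = 10: 1 elements are < x, 4 elements are > x.
New sorted list: [6, 10, 13, 20, 21, 22]
New median = 33/2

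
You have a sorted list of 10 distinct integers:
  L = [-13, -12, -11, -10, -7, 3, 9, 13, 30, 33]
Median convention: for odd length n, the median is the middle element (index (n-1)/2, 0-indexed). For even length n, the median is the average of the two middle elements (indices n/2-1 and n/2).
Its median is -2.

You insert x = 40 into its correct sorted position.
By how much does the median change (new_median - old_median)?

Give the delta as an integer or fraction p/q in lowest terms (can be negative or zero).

Answer: 5

Derivation:
Old median = -2
After inserting x = 40: new sorted = [-13, -12, -11, -10, -7, 3, 9, 13, 30, 33, 40]
New median = 3
Delta = 3 - -2 = 5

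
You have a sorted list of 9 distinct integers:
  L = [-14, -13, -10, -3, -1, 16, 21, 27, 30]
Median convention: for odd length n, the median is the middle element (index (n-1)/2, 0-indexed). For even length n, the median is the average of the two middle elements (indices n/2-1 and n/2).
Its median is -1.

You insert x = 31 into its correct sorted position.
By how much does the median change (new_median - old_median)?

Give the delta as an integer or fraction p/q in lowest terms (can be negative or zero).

Answer: 17/2

Derivation:
Old median = -1
After inserting x = 31: new sorted = [-14, -13, -10, -3, -1, 16, 21, 27, 30, 31]
New median = 15/2
Delta = 15/2 - -1 = 17/2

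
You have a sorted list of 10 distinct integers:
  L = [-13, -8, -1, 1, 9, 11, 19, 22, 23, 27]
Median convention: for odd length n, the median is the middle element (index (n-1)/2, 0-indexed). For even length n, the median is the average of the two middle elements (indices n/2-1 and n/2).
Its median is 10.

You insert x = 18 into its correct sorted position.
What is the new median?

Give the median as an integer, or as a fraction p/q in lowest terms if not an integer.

Answer: 11

Derivation:
Old list (sorted, length 10): [-13, -8, -1, 1, 9, 11, 19, 22, 23, 27]
Old median = 10
Insert x = 18
Old length even (10). Middle pair: indices 4,5 = 9,11.
New length odd (11). New median = single middle element.
x = 18: 6 elements are < x, 4 elements are > x.
New sorted list: [-13, -8, -1, 1, 9, 11, 18, 19, 22, 23, 27]
New median = 11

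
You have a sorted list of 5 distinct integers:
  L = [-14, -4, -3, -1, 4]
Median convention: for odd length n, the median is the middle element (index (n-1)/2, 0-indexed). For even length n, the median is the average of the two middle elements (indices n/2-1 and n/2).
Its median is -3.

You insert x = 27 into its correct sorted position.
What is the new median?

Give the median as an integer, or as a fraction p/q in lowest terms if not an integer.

Old list (sorted, length 5): [-14, -4, -3, -1, 4]
Old median = -3
Insert x = 27
Old length odd (5). Middle was index 2 = -3.
New length even (6). New median = avg of two middle elements.
x = 27: 5 elements are < x, 0 elements are > x.
New sorted list: [-14, -4, -3, -1, 4, 27]
New median = -2

Answer: -2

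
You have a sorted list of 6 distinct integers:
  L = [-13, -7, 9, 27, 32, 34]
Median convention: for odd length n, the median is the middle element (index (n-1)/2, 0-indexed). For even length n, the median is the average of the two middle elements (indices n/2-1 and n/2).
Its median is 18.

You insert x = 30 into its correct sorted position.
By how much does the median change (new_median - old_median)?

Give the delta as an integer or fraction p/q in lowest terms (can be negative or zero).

Old median = 18
After inserting x = 30: new sorted = [-13, -7, 9, 27, 30, 32, 34]
New median = 27
Delta = 27 - 18 = 9

Answer: 9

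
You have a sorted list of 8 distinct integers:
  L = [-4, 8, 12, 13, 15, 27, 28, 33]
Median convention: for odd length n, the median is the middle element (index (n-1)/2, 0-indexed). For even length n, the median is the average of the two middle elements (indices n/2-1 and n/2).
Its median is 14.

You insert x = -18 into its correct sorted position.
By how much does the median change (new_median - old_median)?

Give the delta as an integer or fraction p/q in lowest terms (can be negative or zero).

Old median = 14
After inserting x = -18: new sorted = [-18, -4, 8, 12, 13, 15, 27, 28, 33]
New median = 13
Delta = 13 - 14 = -1

Answer: -1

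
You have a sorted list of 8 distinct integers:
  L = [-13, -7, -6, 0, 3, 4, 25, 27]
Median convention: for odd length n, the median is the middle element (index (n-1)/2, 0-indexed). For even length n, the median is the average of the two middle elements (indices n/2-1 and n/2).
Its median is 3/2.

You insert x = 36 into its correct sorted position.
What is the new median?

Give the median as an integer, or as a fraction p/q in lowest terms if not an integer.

Old list (sorted, length 8): [-13, -7, -6, 0, 3, 4, 25, 27]
Old median = 3/2
Insert x = 36
Old length even (8). Middle pair: indices 3,4 = 0,3.
New length odd (9). New median = single middle element.
x = 36: 8 elements are < x, 0 elements are > x.
New sorted list: [-13, -7, -6, 0, 3, 4, 25, 27, 36]
New median = 3

Answer: 3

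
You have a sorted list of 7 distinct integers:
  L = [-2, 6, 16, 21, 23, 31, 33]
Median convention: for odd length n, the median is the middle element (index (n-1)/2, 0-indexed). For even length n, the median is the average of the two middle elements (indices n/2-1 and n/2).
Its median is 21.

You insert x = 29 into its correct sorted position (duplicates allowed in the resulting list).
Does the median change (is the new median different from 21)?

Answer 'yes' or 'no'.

Old median = 21
Insert x = 29
New median = 22
Changed? yes

Answer: yes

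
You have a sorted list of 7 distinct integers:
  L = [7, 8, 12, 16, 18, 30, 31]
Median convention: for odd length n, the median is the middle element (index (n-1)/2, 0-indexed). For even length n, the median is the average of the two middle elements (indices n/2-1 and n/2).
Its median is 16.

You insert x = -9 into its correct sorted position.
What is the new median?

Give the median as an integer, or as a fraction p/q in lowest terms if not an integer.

Answer: 14

Derivation:
Old list (sorted, length 7): [7, 8, 12, 16, 18, 30, 31]
Old median = 16
Insert x = -9
Old length odd (7). Middle was index 3 = 16.
New length even (8). New median = avg of two middle elements.
x = -9: 0 elements are < x, 7 elements are > x.
New sorted list: [-9, 7, 8, 12, 16, 18, 30, 31]
New median = 14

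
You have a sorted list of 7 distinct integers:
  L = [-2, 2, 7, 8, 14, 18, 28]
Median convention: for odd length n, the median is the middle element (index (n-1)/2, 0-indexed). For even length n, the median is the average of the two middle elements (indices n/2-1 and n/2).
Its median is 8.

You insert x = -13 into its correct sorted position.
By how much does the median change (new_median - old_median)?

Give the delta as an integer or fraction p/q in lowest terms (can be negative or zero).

Answer: -1/2

Derivation:
Old median = 8
After inserting x = -13: new sorted = [-13, -2, 2, 7, 8, 14, 18, 28]
New median = 15/2
Delta = 15/2 - 8 = -1/2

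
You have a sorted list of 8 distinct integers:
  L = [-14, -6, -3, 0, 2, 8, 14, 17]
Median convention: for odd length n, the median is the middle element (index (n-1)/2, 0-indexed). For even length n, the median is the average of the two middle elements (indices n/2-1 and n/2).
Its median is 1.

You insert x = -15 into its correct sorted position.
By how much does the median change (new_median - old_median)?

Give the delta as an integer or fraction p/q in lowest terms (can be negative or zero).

Answer: -1

Derivation:
Old median = 1
After inserting x = -15: new sorted = [-15, -14, -6, -3, 0, 2, 8, 14, 17]
New median = 0
Delta = 0 - 1 = -1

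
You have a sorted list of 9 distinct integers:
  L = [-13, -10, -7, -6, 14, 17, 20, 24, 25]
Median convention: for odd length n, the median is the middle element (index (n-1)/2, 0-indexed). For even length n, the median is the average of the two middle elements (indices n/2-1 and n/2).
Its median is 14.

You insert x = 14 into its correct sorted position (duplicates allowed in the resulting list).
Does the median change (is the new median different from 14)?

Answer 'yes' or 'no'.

Answer: no

Derivation:
Old median = 14
Insert x = 14
New median = 14
Changed? no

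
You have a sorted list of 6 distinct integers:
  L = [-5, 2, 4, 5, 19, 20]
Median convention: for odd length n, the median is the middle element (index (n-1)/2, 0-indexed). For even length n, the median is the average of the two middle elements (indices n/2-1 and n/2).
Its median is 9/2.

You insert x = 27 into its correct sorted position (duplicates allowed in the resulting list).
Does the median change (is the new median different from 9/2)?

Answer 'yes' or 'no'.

Old median = 9/2
Insert x = 27
New median = 5
Changed? yes

Answer: yes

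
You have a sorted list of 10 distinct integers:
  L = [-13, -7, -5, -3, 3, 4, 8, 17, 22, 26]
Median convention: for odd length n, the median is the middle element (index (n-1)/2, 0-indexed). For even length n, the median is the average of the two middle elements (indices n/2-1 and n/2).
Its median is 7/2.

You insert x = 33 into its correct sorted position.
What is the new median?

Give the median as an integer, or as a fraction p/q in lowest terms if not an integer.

Answer: 4

Derivation:
Old list (sorted, length 10): [-13, -7, -5, -3, 3, 4, 8, 17, 22, 26]
Old median = 7/2
Insert x = 33
Old length even (10). Middle pair: indices 4,5 = 3,4.
New length odd (11). New median = single middle element.
x = 33: 10 elements are < x, 0 elements are > x.
New sorted list: [-13, -7, -5, -3, 3, 4, 8, 17, 22, 26, 33]
New median = 4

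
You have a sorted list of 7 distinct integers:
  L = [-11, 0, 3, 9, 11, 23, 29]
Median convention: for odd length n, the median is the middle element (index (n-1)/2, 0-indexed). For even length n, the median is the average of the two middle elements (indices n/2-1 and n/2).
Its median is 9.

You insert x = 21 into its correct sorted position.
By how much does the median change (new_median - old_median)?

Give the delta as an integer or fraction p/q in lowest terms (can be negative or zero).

Answer: 1

Derivation:
Old median = 9
After inserting x = 21: new sorted = [-11, 0, 3, 9, 11, 21, 23, 29]
New median = 10
Delta = 10 - 9 = 1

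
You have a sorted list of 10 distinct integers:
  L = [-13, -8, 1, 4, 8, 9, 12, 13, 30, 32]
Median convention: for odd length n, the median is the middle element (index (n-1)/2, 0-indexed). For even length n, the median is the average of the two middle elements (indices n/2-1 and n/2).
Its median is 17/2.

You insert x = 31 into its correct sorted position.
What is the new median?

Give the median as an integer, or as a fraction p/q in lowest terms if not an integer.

Answer: 9

Derivation:
Old list (sorted, length 10): [-13, -8, 1, 4, 8, 9, 12, 13, 30, 32]
Old median = 17/2
Insert x = 31
Old length even (10). Middle pair: indices 4,5 = 8,9.
New length odd (11). New median = single middle element.
x = 31: 9 elements are < x, 1 elements are > x.
New sorted list: [-13, -8, 1, 4, 8, 9, 12, 13, 30, 31, 32]
New median = 9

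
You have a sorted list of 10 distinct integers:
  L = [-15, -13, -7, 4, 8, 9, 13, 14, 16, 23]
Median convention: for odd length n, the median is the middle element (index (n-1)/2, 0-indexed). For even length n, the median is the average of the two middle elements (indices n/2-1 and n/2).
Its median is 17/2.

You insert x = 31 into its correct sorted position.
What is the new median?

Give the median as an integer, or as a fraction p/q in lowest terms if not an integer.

Old list (sorted, length 10): [-15, -13, -7, 4, 8, 9, 13, 14, 16, 23]
Old median = 17/2
Insert x = 31
Old length even (10). Middle pair: indices 4,5 = 8,9.
New length odd (11). New median = single middle element.
x = 31: 10 elements are < x, 0 elements are > x.
New sorted list: [-15, -13, -7, 4, 8, 9, 13, 14, 16, 23, 31]
New median = 9

Answer: 9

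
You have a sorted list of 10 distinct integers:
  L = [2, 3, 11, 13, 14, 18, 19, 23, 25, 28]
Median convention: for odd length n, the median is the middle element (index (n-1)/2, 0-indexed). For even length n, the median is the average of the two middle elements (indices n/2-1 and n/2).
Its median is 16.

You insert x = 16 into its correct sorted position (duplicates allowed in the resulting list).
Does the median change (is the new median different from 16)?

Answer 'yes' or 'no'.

Answer: no

Derivation:
Old median = 16
Insert x = 16
New median = 16
Changed? no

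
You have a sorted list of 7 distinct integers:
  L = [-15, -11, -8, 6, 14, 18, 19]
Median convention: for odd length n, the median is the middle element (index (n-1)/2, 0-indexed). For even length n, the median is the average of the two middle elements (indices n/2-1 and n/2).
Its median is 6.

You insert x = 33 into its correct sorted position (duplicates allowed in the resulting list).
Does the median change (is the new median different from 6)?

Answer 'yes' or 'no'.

Answer: yes

Derivation:
Old median = 6
Insert x = 33
New median = 10
Changed? yes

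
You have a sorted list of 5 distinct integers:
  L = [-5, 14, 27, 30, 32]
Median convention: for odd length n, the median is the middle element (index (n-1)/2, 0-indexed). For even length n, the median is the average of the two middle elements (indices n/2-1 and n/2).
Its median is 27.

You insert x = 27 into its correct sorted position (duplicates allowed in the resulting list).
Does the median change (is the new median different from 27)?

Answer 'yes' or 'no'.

Answer: no

Derivation:
Old median = 27
Insert x = 27
New median = 27
Changed? no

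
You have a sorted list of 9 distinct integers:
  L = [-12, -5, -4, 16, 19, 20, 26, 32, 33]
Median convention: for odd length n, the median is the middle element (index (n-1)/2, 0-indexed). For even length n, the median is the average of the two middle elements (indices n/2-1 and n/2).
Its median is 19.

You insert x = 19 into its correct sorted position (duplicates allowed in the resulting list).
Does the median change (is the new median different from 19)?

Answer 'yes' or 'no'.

Answer: no

Derivation:
Old median = 19
Insert x = 19
New median = 19
Changed? no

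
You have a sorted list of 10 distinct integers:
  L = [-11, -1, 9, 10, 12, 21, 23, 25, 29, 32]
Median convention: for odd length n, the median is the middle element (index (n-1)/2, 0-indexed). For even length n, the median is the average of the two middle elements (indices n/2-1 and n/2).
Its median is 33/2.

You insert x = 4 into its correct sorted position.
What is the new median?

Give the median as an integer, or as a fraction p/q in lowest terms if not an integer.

Answer: 12

Derivation:
Old list (sorted, length 10): [-11, -1, 9, 10, 12, 21, 23, 25, 29, 32]
Old median = 33/2
Insert x = 4
Old length even (10). Middle pair: indices 4,5 = 12,21.
New length odd (11). New median = single middle element.
x = 4: 2 elements are < x, 8 elements are > x.
New sorted list: [-11, -1, 4, 9, 10, 12, 21, 23, 25, 29, 32]
New median = 12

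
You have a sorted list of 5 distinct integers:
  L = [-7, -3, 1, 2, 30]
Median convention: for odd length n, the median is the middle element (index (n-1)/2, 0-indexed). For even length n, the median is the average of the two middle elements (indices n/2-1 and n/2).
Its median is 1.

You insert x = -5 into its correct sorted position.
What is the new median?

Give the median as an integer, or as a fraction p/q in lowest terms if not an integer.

Old list (sorted, length 5): [-7, -3, 1, 2, 30]
Old median = 1
Insert x = -5
Old length odd (5). Middle was index 2 = 1.
New length even (6). New median = avg of two middle elements.
x = -5: 1 elements are < x, 4 elements are > x.
New sorted list: [-7, -5, -3, 1, 2, 30]
New median = -1

Answer: -1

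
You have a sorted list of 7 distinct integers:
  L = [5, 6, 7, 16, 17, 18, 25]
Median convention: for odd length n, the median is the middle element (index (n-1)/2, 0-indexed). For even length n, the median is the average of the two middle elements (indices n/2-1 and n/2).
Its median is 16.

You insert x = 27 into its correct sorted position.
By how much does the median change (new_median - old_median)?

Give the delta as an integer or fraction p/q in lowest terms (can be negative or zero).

Old median = 16
After inserting x = 27: new sorted = [5, 6, 7, 16, 17, 18, 25, 27]
New median = 33/2
Delta = 33/2 - 16 = 1/2

Answer: 1/2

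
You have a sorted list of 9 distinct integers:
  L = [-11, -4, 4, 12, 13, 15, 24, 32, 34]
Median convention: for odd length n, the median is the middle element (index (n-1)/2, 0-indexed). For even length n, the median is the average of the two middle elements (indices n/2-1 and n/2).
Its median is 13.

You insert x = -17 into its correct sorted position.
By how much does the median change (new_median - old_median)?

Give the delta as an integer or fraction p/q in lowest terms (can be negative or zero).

Old median = 13
After inserting x = -17: new sorted = [-17, -11, -4, 4, 12, 13, 15, 24, 32, 34]
New median = 25/2
Delta = 25/2 - 13 = -1/2

Answer: -1/2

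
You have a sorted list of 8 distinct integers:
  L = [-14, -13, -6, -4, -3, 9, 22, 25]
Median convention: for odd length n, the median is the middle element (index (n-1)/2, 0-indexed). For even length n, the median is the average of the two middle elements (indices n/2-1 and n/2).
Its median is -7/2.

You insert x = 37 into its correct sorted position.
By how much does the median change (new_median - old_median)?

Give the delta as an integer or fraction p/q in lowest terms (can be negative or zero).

Answer: 1/2

Derivation:
Old median = -7/2
After inserting x = 37: new sorted = [-14, -13, -6, -4, -3, 9, 22, 25, 37]
New median = -3
Delta = -3 - -7/2 = 1/2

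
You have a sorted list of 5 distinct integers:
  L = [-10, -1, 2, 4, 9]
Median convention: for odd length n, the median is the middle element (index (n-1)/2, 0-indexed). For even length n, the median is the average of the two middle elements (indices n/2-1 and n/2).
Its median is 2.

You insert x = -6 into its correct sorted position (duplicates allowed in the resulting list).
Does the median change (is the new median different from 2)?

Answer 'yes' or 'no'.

Answer: yes

Derivation:
Old median = 2
Insert x = -6
New median = 1/2
Changed? yes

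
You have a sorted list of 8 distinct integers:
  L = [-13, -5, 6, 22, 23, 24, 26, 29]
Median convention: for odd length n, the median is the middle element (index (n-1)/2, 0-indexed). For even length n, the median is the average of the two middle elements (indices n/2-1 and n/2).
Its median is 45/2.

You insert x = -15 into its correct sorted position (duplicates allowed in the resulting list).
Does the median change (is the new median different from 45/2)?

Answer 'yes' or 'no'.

Answer: yes

Derivation:
Old median = 45/2
Insert x = -15
New median = 22
Changed? yes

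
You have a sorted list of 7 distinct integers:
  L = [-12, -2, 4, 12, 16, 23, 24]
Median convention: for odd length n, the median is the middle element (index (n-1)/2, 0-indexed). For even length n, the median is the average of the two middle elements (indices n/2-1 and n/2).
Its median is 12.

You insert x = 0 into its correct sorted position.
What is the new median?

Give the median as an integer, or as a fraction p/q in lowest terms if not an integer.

Old list (sorted, length 7): [-12, -2, 4, 12, 16, 23, 24]
Old median = 12
Insert x = 0
Old length odd (7). Middle was index 3 = 12.
New length even (8). New median = avg of two middle elements.
x = 0: 2 elements are < x, 5 elements are > x.
New sorted list: [-12, -2, 0, 4, 12, 16, 23, 24]
New median = 8

Answer: 8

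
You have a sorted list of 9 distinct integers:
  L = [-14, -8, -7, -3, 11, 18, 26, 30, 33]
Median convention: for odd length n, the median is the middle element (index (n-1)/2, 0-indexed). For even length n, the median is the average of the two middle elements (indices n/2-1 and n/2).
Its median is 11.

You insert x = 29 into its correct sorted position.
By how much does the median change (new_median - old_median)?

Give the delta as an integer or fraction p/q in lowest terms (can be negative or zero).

Answer: 7/2

Derivation:
Old median = 11
After inserting x = 29: new sorted = [-14, -8, -7, -3, 11, 18, 26, 29, 30, 33]
New median = 29/2
Delta = 29/2 - 11 = 7/2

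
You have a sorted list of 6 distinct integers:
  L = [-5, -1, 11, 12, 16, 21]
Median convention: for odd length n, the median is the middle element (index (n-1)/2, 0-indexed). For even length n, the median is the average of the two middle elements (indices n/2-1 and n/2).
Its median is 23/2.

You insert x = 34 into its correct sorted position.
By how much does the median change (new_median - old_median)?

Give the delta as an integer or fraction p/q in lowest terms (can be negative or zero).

Old median = 23/2
After inserting x = 34: new sorted = [-5, -1, 11, 12, 16, 21, 34]
New median = 12
Delta = 12 - 23/2 = 1/2

Answer: 1/2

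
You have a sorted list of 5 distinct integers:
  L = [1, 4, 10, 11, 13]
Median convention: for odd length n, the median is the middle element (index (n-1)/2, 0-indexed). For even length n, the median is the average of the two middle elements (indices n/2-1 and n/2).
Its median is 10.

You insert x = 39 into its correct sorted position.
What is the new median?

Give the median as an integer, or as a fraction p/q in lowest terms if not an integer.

Old list (sorted, length 5): [1, 4, 10, 11, 13]
Old median = 10
Insert x = 39
Old length odd (5). Middle was index 2 = 10.
New length even (6). New median = avg of two middle elements.
x = 39: 5 elements are < x, 0 elements are > x.
New sorted list: [1, 4, 10, 11, 13, 39]
New median = 21/2

Answer: 21/2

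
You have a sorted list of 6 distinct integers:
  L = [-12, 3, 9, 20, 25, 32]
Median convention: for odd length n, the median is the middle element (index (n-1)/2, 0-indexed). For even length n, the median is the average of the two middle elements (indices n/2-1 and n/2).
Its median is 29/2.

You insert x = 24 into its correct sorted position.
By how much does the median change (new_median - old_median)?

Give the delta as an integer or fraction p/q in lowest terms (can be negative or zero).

Answer: 11/2

Derivation:
Old median = 29/2
After inserting x = 24: new sorted = [-12, 3, 9, 20, 24, 25, 32]
New median = 20
Delta = 20 - 29/2 = 11/2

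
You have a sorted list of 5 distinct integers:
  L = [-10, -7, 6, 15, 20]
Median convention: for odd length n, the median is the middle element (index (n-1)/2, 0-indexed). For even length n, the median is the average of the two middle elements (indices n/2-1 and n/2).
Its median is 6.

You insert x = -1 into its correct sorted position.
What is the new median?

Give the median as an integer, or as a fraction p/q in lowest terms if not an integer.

Old list (sorted, length 5): [-10, -7, 6, 15, 20]
Old median = 6
Insert x = -1
Old length odd (5). Middle was index 2 = 6.
New length even (6). New median = avg of two middle elements.
x = -1: 2 elements are < x, 3 elements are > x.
New sorted list: [-10, -7, -1, 6, 15, 20]
New median = 5/2

Answer: 5/2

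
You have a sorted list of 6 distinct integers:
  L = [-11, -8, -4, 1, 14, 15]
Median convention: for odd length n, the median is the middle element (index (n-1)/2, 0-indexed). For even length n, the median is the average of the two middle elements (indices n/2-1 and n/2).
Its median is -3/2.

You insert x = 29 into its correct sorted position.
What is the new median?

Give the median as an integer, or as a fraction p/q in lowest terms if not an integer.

Answer: 1

Derivation:
Old list (sorted, length 6): [-11, -8, -4, 1, 14, 15]
Old median = -3/2
Insert x = 29
Old length even (6). Middle pair: indices 2,3 = -4,1.
New length odd (7). New median = single middle element.
x = 29: 6 elements are < x, 0 elements are > x.
New sorted list: [-11, -8, -4, 1, 14, 15, 29]
New median = 1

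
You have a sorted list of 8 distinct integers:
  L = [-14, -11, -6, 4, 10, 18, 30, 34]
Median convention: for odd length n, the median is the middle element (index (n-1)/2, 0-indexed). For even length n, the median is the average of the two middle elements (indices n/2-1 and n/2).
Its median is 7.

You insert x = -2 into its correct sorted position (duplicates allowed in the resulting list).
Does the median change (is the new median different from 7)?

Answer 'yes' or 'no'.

Answer: yes

Derivation:
Old median = 7
Insert x = -2
New median = 4
Changed? yes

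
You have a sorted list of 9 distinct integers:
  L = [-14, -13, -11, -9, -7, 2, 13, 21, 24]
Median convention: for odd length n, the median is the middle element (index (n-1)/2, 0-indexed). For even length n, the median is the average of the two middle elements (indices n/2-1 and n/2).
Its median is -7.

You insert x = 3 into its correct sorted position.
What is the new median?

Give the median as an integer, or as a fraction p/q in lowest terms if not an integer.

Answer: -5/2

Derivation:
Old list (sorted, length 9): [-14, -13, -11, -9, -7, 2, 13, 21, 24]
Old median = -7
Insert x = 3
Old length odd (9). Middle was index 4 = -7.
New length even (10). New median = avg of two middle elements.
x = 3: 6 elements are < x, 3 elements are > x.
New sorted list: [-14, -13, -11, -9, -7, 2, 3, 13, 21, 24]
New median = -5/2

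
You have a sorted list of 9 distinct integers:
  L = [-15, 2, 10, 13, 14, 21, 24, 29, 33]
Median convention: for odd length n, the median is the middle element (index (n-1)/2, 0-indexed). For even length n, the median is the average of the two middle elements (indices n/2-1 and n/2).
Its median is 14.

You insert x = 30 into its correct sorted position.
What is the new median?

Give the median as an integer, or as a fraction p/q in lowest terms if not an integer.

Answer: 35/2

Derivation:
Old list (sorted, length 9): [-15, 2, 10, 13, 14, 21, 24, 29, 33]
Old median = 14
Insert x = 30
Old length odd (9). Middle was index 4 = 14.
New length even (10). New median = avg of two middle elements.
x = 30: 8 elements are < x, 1 elements are > x.
New sorted list: [-15, 2, 10, 13, 14, 21, 24, 29, 30, 33]
New median = 35/2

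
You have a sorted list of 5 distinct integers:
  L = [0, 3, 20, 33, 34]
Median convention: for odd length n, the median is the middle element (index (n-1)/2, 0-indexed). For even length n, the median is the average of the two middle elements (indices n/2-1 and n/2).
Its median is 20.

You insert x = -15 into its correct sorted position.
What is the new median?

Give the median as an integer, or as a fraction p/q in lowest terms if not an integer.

Old list (sorted, length 5): [0, 3, 20, 33, 34]
Old median = 20
Insert x = -15
Old length odd (5). Middle was index 2 = 20.
New length even (6). New median = avg of two middle elements.
x = -15: 0 elements are < x, 5 elements are > x.
New sorted list: [-15, 0, 3, 20, 33, 34]
New median = 23/2

Answer: 23/2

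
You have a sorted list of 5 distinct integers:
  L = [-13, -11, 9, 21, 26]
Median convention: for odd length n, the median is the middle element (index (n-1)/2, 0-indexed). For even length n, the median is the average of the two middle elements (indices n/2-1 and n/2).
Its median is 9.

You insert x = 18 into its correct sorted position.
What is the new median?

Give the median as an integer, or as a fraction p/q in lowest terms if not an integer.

Answer: 27/2

Derivation:
Old list (sorted, length 5): [-13, -11, 9, 21, 26]
Old median = 9
Insert x = 18
Old length odd (5). Middle was index 2 = 9.
New length even (6). New median = avg of two middle elements.
x = 18: 3 elements are < x, 2 elements are > x.
New sorted list: [-13, -11, 9, 18, 21, 26]
New median = 27/2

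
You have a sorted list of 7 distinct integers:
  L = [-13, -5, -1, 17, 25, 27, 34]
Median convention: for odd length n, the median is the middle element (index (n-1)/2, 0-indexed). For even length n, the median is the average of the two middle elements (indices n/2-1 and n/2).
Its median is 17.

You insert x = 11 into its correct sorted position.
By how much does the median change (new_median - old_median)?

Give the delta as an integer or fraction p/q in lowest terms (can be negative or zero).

Old median = 17
After inserting x = 11: new sorted = [-13, -5, -1, 11, 17, 25, 27, 34]
New median = 14
Delta = 14 - 17 = -3

Answer: -3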